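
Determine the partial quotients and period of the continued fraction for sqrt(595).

[24; (2, 1, 1, 4, 1, 4, 1, 1, 2, 48)]

Write x_i = (sqrt(595) + m_i)/d_i with (m_0, d_0) = (0, 1). a_0 = floor(sqrt(595)) = 24, since 24^2 = 576 <= 595 < 625 = 25^2.
Iterate m_{i+1} = d_i*a_i - m_i, d_{i+1} = (595 - m_{i+1}^2)/d_i, a_{i+1} = floor((a_0 + m_{i+1})/d_{i+1}):
  m_1 = 1*24 - 0 = 24, d_1 = (595 - 24^2)/1 = 19/1 = 19, a_1 = floor((24 + 24)/19) = 2.
  m_2 = 19*2 - 24 = 14, d_2 = (595 - 14^2)/19 = 399/19 = 21, a_2 = floor((24 + 14)/21) = 1.
  m_3 = 21*1 - 14 = 7, d_3 = (595 - 7^2)/21 = 546/21 = 26, a_3 = floor((24 + 7)/26) = 1.
  m_4 = 26*1 - 7 = 19, d_4 = (595 - 19^2)/26 = 234/26 = 9, a_4 = floor((24 + 19)/9) = 4.
  m_5 = 9*4 - 19 = 17, d_5 = (595 - 17^2)/9 = 306/9 = 34, a_5 = floor((24 + 17)/34) = 1.
  m_6 = 34*1 - 17 = 17, d_6 = (595 - 17^2)/34 = 306/34 = 9, a_6 = floor((24 + 17)/9) = 4.
  m_7 = 9*4 - 17 = 19, d_7 = (595 - 19^2)/9 = 234/9 = 26, a_7 = floor((24 + 19)/26) = 1.
  m_8 = 26*1 - 19 = 7, d_8 = (595 - 7^2)/26 = 546/26 = 21, a_8 = floor((24 + 7)/21) = 1.
  m_9 = 21*1 - 7 = 14, d_9 = (595 - 14^2)/21 = 399/21 = 19, a_9 = floor((24 + 14)/19) = 2.
  m_10 = 19*2 - 14 = 24, d_10 = (595 - 24^2)/19 = 19/19 = 1, a_10 = floor((24 + 24)/1) = 48.
  m_11 = 1*48 - 24 = 24, d_11 = (595 - 24^2)/1 = 19/1 = 19: (m_11, d_11) = (m_1, d_1) = (24, 19), so from here the quotients repeat a_1, ..., a_10; the period length is 10.
Hence the expansion of sqrt(595) is a_0 = 24 followed by the repeating block 2, 1, 1, 4, 1, 4, 1, 1, 2, 48 (period 10).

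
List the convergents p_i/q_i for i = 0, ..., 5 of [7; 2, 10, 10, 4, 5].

Using the convergent recurrence p_i = a_i*p_{i-1} + p_{i-2}, q_i = a_i*q_{i-1} + q_{i-2} with p_{-2}=0, p_{-1}=1, q_{-2}=1, q_{-1}=0:
  i=0: a_0=7, p_0 = 7*1 + 0 = 7, q_0 = 7*0 + 1 = 1.
  i=1: a_1=2, p_1 = 2*7 + 1 = 15, q_1 = 2*1 + 0 = 2.
  i=2: a_2=10, p_2 = 10*15 + 7 = 157, q_2 = 10*2 + 1 = 21.
  i=3: a_3=10, p_3 = 10*157 + 15 = 1585, q_3 = 10*21 + 2 = 212.
  i=4: a_4=4, p_4 = 4*1585 + 157 = 6497, q_4 = 4*212 + 21 = 869.
  i=5: a_5=5, p_5 = 5*6497 + 1585 = 34070, q_5 = 5*869 + 212 = 4557.

7/1, 15/2, 157/21, 1585/212, 6497/869, 34070/4557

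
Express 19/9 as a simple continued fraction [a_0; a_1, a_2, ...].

[2; 9]

Run the Euclidean algorithm on 19 and 9; the successive quotients are the partial quotients a_0, a_1, ... (each step inverts the fractional part left over by the previous one):
  19 = 2*9 + 1, so a_0 = 2.
  9 = 9*1 + 0, so a_1 = 9.
The remainder reaches 0 after 2 divisions, so the expansion has 2 partial quotients, read off in order.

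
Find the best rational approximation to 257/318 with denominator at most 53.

38/47

Expand x = 257/318 as a continued fraction with the Euclidean algorithm:
  257 = 0*318 + 257, so a_0 = 0.
  318 = 1*257 + 61, so a_1 = 1.
  257 = 4*61 + 13, so a_2 = 4.
  61 = 4*13 + 9, so a_3 = 4.
  13 = 1*9 + 4, so a_4 = 1.
  9 = 2*4 + 1, so a_5 = 2.
  4 = 4*1 + 0, so a_6 = 4.
so x = [0; 1, 4, 4, 1, 2, 4].
Convergents (p_i = a_i*p_{i-1} + p_{i-2}, q_i = a_i*q_{i-1} + q_{i-2} with p_{-2}=0, p_{-1}=1, q_{-2}=1, q_{-1}=0), until the denominator exceeds 53:
  i=0: a_0=0, p_0 = 0*1 + 0 = 0, q_0 = 0*0 + 1 = 1.
  i=1: a_1=1, p_1 = 1*0 + 1 = 1, q_1 = 1*1 + 0 = 1.
  i=2: a_2=4, p_2 = 4*1 + 0 = 4, q_2 = 4*1 + 1 = 5.
  i=3: a_3=4, p_3 = 4*4 + 1 = 17, q_3 = 4*5 + 1 = 21.
  i=4: a_4=1, p_4 = 1*17 + 4 = 21, q_4 = 1*21 + 5 = 26.
  i=5: a_5=2, p_5 = 2*21 + 17 = 59, q_5 = 2*26 + 21 = 73.
q_5 = 73 > 53, so the last convergent with denominator <= 53 is p_4/q_4 = 21/26.
The closest fraction with denominator <= 53 is either p_4/q_4 or the intermediate fraction (k*p_4 + p_3)/(k*q_4 + q_3) with the largest k >= 1 whose denominator stays <= 53; these approach x as k grows, and every other convergent or intermediate fraction in range is farther away.
Largest k: floor((53 - q_3)/q_4) = floor((53 - 21)/26) = 1.
That gives (1*21 + 17)/(1*26 + 21) = 38/47.
Compare the errors: |x - 21/26| = |257*26 - 21*318|/(318*26) = 4/8268, and |x - 38/47| = |257*47 - 38*318|/(318*47) = 5/14946.
Cross-multiplying, 5*8268 = 41340 < 59784 = 4*14946, so 5/14946 is smaller: the intermediate fraction 38/47 is closer to x than 21/26.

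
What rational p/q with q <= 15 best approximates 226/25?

Expand x = 226/25 as a continued fraction with the Euclidean algorithm:
  226 = 9*25 + 1, so a_0 = 9.
  25 = 25*1 + 0, so a_1 = 25.
so x = [9; 25].
Convergents (p_i = a_i*p_{i-1} + p_{i-2}, q_i = a_i*q_{i-1} + q_{i-2} with p_{-2}=0, p_{-1}=1, q_{-2}=1, q_{-1}=0), until the denominator exceeds 15:
  i=0: a_0=9, p_0 = 9*1 + 0 = 9, q_0 = 9*0 + 1 = 1.
  i=1: a_1=25, p_1 = 25*9 + 1 = 226, q_1 = 25*1 + 0 = 25.
q_1 = 25 > 15, so the last convergent with denominator <= 15 is p_0/q_0 = 9/1.
The closest fraction with denominator <= 15 is either p_0/q_0 or the intermediate fraction (k*p_0 + p_{-1})/(k*q_0 + q_{-1}) with the largest k >= 1 whose denominator stays <= 15; these approach x as k grows, and every other convergent or intermediate fraction in range is farther away.
Largest k: floor((15 - q_{-1})/q_0) = floor((15 - 0)/1) = 15 (using the seeds p_{-1} = 1, q_{-1} = 0).
That gives (15*9 + 1)/(15*1 + 0) = 136/15.
Compare the errors: |x - 9/1| = |226*1 - 9*25|/(25*1) = 1/25, and |x - 136/15| = |226*15 - 136*25|/(25*15) = 10/375.
Cross-multiplying, 10*25 = 250 < 375 = 1*375, so 10/375 is smaller: the intermediate fraction 136/15 is closer to x than 9/1.

136/15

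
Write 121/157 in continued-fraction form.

[0; 1, 3, 2, 1, 3, 3]

Run the Euclidean algorithm on 121 and 157; the successive quotients are the partial quotients a_0, a_1, ... (each step inverts the fractional part left over by the previous one):
  121 = 0*157 + 121, so a_0 = 0.
  157 = 1*121 + 36, so a_1 = 1.
  121 = 3*36 + 13, so a_2 = 3.
  36 = 2*13 + 10, so a_3 = 2.
  13 = 1*10 + 3, so a_4 = 1.
  10 = 3*3 + 1, so a_5 = 3.
  3 = 3*1 + 0, so a_6 = 3.
The remainder reaches 0 after 7 divisions, so the expansion has 7 partial quotients, read off in order.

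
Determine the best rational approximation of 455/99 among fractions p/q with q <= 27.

Expand x = 455/99 as a continued fraction with the Euclidean algorithm:
  455 = 4*99 + 59, so a_0 = 4.
  99 = 1*59 + 40, so a_1 = 1.
  59 = 1*40 + 19, so a_2 = 1.
  40 = 2*19 + 2, so a_3 = 2.
  19 = 9*2 + 1, so a_4 = 9.
  2 = 2*1 + 0, so a_5 = 2.
so x = [4; 1, 1, 2, 9, 2].
Convergents (p_i = a_i*p_{i-1} + p_{i-2}, q_i = a_i*q_{i-1} + q_{i-2} with p_{-2}=0, p_{-1}=1, q_{-2}=1, q_{-1}=0), until the denominator exceeds 27:
  i=0: a_0=4, p_0 = 4*1 + 0 = 4, q_0 = 4*0 + 1 = 1.
  i=1: a_1=1, p_1 = 1*4 + 1 = 5, q_1 = 1*1 + 0 = 1.
  i=2: a_2=1, p_2 = 1*5 + 4 = 9, q_2 = 1*1 + 1 = 2.
  i=3: a_3=2, p_3 = 2*9 + 5 = 23, q_3 = 2*2 + 1 = 5.
  i=4: a_4=9, p_4 = 9*23 + 9 = 216, q_4 = 9*5 + 2 = 47.
q_4 = 47 > 27, so the last convergent with denominator <= 27 is p_3/q_3 = 23/5.
The closest fraction with denominator <= 27 is either p_3/q_3 or the intermediate fraction (k*p_3 + p_2)/(k*q_3 + q_2) with the largest k >= 1 whose denominator stays <= 27; these approach x as k grows, and every other convergent or intermediate fraction in range is farther away.
Largest k: floor((27 - q_2)/q_3) = floor((27 - 2)/5) = 5.
That gives (5*23 + 9)/(5*5 + 2) = 124/27.
Compare the errors: |x - 23/5| = |455*5 - 23*99|/(99*5) = 2/495, and |x - 124/27| = |455*27 - 124*99|/(99*27) = 9/2673.
Cross-multiplying, 9*495 = 4455 < 5346 = 2*2673, so 9/2673 is smaller: the intermediate fraction 124/27 is closer to x than 23/5.

124/27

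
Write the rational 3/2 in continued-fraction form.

Run the Euclidean algorithm on 3 and 2; the successive quotients are the partial quotients a_0, a_1, ... (each step inverts the fractional part left over by the previous one):
  3 = 1*2 + 1, so a_0 = 1.
  2 = 2*1 + 0, so a_1 = 2.
The remainder reaches 0 after 2 divisions, so the expansion has 2 partial quotients, read off in order.

[1; 2]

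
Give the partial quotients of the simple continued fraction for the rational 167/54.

[3; 10, 1, 4]

Run the Euclidean algorithm on 167 and 54; the successive quotients are the partial quotients a_0, a_1, ... (each step inverts the fractional part left over by the previous one):
  167 = 3*54 + 5, so a_0 = 3.
  54 = 10*5 + 4, so a_1 = 10.
  5 = 1*4 + 1, so a_2 = 1.
  4 = 4*1 + 0, so a_3 = 4.
The remainder reaches 0 after 4 divisions, so the expansion has 4 partial quotients, read off in order.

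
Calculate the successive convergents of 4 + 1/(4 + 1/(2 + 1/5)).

Using the convergent recurrence p_i = a_i*p_{i-1} + p_{i-2}, q_i = a_i*q_{i-1} + q_{i-2} with p_{-2}=0, p_{-1}=1, q_{-2}=1, q_{-1}=0:
  i=0: a_0=4, p_0 = 4*1 + 0 = 4, q_0 = 4*0 + 1 = 1.
  i=1: a_1=4, p_1 = 4*4 + 1 = 17, q_1 = 4*1 + 0 = 4.
  i=2: a_2=2, p_2 = 2*17 + 4 = 38, q_2 = 2*4 + 1 = 9.
  i=3: a_3=5, p_3 = 5*38 + 17 = 207, q_3 = 5*9 + 4 = 49.

4/1, 17/4, 38/9, 207/49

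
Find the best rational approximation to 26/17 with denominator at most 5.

3/2

Expand x = 26/17 as a continued fraction with the Euclidean algorithm:
  26 = 1*17 + 9, so a_0 = 1.
  17 = 1*9 + 8, so a_1 = 1.
  9 = 1*8 + 1, so a_2 = 1.
  8 = 8*1 + 0, so a_3 = 8.
so x = [1; 1, 1, 8].
Convergents (p_i = a_i*p_{i-1} + p_{i-2}, q_i = a_i*q_{i-1} + q_{i-2} with p_{-2}=0, p_{-1}=1, q_{-2}=1, q_{-1}=0), until the denominator exceeds 5:
  i=0: a_0=1, p_0 = 1*1 + 0 = 1, q_0 = 1*0 + 1 = 1.
  i=1: a_1=1, p_1 = 1*1 + 1 = 2, q_1 = 1*1 + 0 = 1.
  i=2: a_2=1, p_2 = 1*2 + 1 = 3, q_2 = 1*1 + 1 = 2.
  i=3: a_3=8, p_3 = 8*3 + 2 = 26, q_3 = 8*2 + 1 = 17.
q_3 = 17 > 5, so the last convergent with denominator <= 5 is p_2/q_2 = 3/2.
The closest fraction with denominator <= 5 is either p_2/q_2 or the intermediate fraction (k*p_2 + p_1)/(k*q_2 + q_1) with the largest k >= 1 whose denominator stays <= 5; these approach x as k grows, and every other convergent or intermediate fraction in range is farther away.
Largest k: floor((5 - q_1)/q_2) = floor((5 - 1)/2) = 2.
That gives (2*3 + 2)/(2*2 + 1) = 8/5.
Compare the errors: |x - 3/2| = |26*2 - 3*17|/(17*2) = 1/34, and |x - 8/5| = |26*5 - 8*17|/(17*5) = 6/85.
Cross-multiplying, 1*85 = 85 < 204 = 6*34, so 1/34 is smaller: the convergent 3/2 is closer to x than 8/5.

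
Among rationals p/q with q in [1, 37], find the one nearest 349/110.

Expand x = 349/110 as a continued fraction with the Euclidean algorithm:
  349 = 3*110 + 19, so a_0 = 3.
  110 = 5*19 + 15, so a_1 = 5.
  19 = 1*15 + 4, so a_2 = 1.
  15 = 3*4 + 3, so a_3 = 3.
  4 = 1*3 + 1, so a_4 = 1.
  3 = 3*1 + 0, so a_5 = 3.
so x = [3; 5, 1, 3, 1, 3].
Convergents (p_i = a_i*p_{i-1} + p_{i-2}, q_i = a_i*q_{i-1} + q_{i-2} with p_{-2}=0, p_{-1}=1, q_{-2}=1, q_{-1}=0), until the denominator exceeds 37:
  i=0: a_0=3, p_0 = 3*1 + 0 = 3, q_0 = 3*0 + 1 = 1.
  i=1: a_1=5, p_1 = 5*3 + 1 = 16, q_1 = 5*1 + 0 = 5.
  i=2: a_2=1, p_2 = 1*16 + 3 = 19, q_2 = 1*5 + 1 = 6.
  i=3: a_3=3, p_3 = 3*19 + 16 = 73, q_3 = 3*6 + 5 = 23.
  i=4: a_4=1, p_4 = 1*73 + 19 = 92, q_4 = 1*23 + 6 = 29.
  i=5: a_5=3, p_5 = 3*92 + 73 = 349, q_5 = 3*29 + 23 = 110.
q_5 = 110 > 37, so the last convergent with denominator <= 37 is p_4/q_4 = 92/29.
The closest fraction with denominator <= 37 is either p_4/q_4 or the intermediate fraction (k*p_4 + p_3)/(k*q_4 + q_3) with the largest k >= 1 whose denominator stays <= 37; these approach x as k grows, and every other convergent or intermediate fraction in range is farther away.
Largest k: floor((37 - q_3)/q_4) = floor((37 - 23)/29) = 0.
Since k = 0, no intermediate fraction beyond p_4/q_4 has denominator <= 37, so the convergent 92/29 is the closest (its error is |349*29 - 92*110|/(110*29) = 1/3190).

92/29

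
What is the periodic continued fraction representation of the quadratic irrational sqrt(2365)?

[48; (1, 1, 1, 2, 2, 8, 2, 2, 1, 1, 1, 96)]

Write x_i = (sqrt(2365) + m_i)/d_i with (m_0, d_0) = (0, 1). a_0 = floor(sqrt(2365)) = 48, since 48^2 = 2304 <= 2365 < 2401 = 49^2.
Iterate m_{i+1} = d_i*a_i - m_i, d_{i+1} = (2365 - m_{i+1}^2)/d_i, a_{i+1} = floor((a_0 + m_{i+1})/d_{i+1}):
  m_1 = 1*48 - 0 = 48, d_1 = (2365 - 48^2)/1 = 61/1 = 61, a_1 = floor((48 + 48)/61) = 1.
  m_2 = 61*1 - 48 = 13, d_2 = (2365 - 13^2)/61 = 2196/61 = 36, a_2 = floor((48 + 13)/36) = 1.
  m_3 = 36*1 - 13 = 23, d_3 = (2365 - 23^2)/36 = 1836/36 = 51, a_3 = floor((48 + 23)/51) = 1.
  m_4 = 51*1 - 23 = 28, d_4 = (2365 - 28^2)/51 = 1581/51 = 31, a_4 = floor((48 + 28)/31) = 2.
  m_5 = 31*2 - 28 = 34, d_5 = (2365 - 34^2)/31 = 1209/31 = 39, a_5 = floor((48 + 34)/39) = 2.
  m_6 = 39*2 - 34 = 44, d_6 = (2365 - 44^2)/39 = 429/39 = 11, a_6 = floor((48 + 44)/11) = 8.
  m_7 = 11*8 - 44 = 44, d_7 = (2365 - 44^2)/11 = 429/11 = 39, a_7 = floor((48 + 44)/39) = 2.
  m_8 = 39*2 - 44 = 34, d_8 = (2365 - 34^2)/39 = 1209/39 = 31, a_8 = floor((48 + 34)/31) = 2.
  m_9 = 31*2 - 34 = 28, d_9 = (2365 - 28^2)/31 = 1581/31 = 51, a_9 = floor((48 + 28)/51) = 1.
  m_10 = 51*1 - 28 = 23, d_10 = (2365 - 23^2)/51 = 1836/51 = 36, a_10 = floor((48 + 23)/36) = 1.
  m_11 = 36*1 - 23 = 13, d_11 = (2365 - 13^2)/36 = 2196/36 = 61, a_11 = floor((48 + 13)/61) = 1.
  m_12 = 61*1 - 13 = 48, d_12 = (2365 - 48^2)/61 = 61/61 = 1, a_12 = floor((48 + 48)/1) = 96.
  m_13 = 1*96 - 48 = 48, d_13 = (2365 - 48^2)/1 = 61/1 = 61: (m_13, d_13) = (m_1, d_1) = (48, 61), so from here the quotients repeat a_1, ..., a_12; the period length is 12.
Hence the expansion of sqrt(2365) is a_0 = 48 followed by the repeating block 1, 1, 1, 2, 2, 8, 2, 2, 1, 1, 1, 96 (period 12).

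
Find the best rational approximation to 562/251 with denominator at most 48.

Expand x = 562/251 as a continued fraction with the Euclidean algorithm:
  562 = 2*251 + 60, so a_0 = 2.
  251 = 4*60 + 11, so a_1 = 4.
  60 = 5*11 + 5, so a_2 = 5.
  11 = 2*5 + 1, so a_3 = 2.
  5 = 5*1 + 0, so a_4 = 5.
so x = [2; 4, 5, 2, 5].
Convergents (p_i = a_i*p_{i-1} + p_{i-2}, q_i = a_i*q_{i-1} + q_{i-2} with p_{-2}=0, p_{-1}=1, q_{-2}=1, q_{-1}=0), until the denominator exceeds 48:
  i=0: a_0=2, p_0 = 2*1 + 0 = 2, q_0 = 2*0 + 1 = 1.
  i=1: a_1=4, p_1 = 4*2 + 1 = 9, q_1 = 4*1 + 0 = 4.
  i=2: a_2=5, p_2 = 5*9 + 2 = 47, q_2 = 5*4 + 1 = 21.
  i=3: a_3=2, p_3 = 2*47 + 9 = 103, q_3 = 2*21 + 4 = 46.
  i=4: a_4=5, p_4 = 5*103 + 47 = 562, q_4 = 5*46 + 21 = 251.
q_4 = 251 > 48, so the last convergent with denominator <= 48 is p_3/q_3 = 103/46.
The closest fraction with denominator <= 48 is either p_3/q_3 or the intermediate fraction (k*p_3 + p_2)/(k*q_3 + q_2) with the largest k >= 1 whose denominator stays <= 48; these approach x as k grows, and every other convergent or intermediate fraction in range is farther away.
Largest k: floor((48 - q_2)/q_3) = floor((48 - 21)/46) = 0.
Since k = 0, no intermediate fraction beyond p_3/q_3 has denominator <= 48, so the convergent 103/46 is the closest (its error is |562*46 - 103*251|/(251*46) = 1/11546).

103/46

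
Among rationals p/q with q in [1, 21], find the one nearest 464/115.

85/21

Expand x = 464/115 as a continued fraction with the Euclidean algorithm:
  464 = 4*115 + 4, so a_0 = 4.
  115 = 28*4 + 3, so a_1 = 28.
  4 = 1*3 + 1, so a_2 = 1.
  3 = 3*1 + 0, so a_3 = 3.
so x = [4; 28, 1, 3].
Convergents (p_i = a_i*p_{i-1} + p_{i-2}, q_i = a_i*q_{i-1} + q_{i-2} with p_{-2}=0, p_{-1}=1, q_{-2}=1, q_{-1}=0), until the denominator exceeds 21:
  i=0: a_0=4, p_0 = 4*1 + 0 = 4, q_0 = 4*0 + 1 = 1.
  i=1: a_1=28, p_1 = 28*4 + 1 = 113, q_1 = 28*1 + 0 = 28.
q_1 = 28 > 21, so the last convergent with denominator <= 21 is p_0/q_0 = 4/1.
The closest fraction with denominator <= 21 is either p_0/q_0 or the intermediate fraction (k*p_0 + p_{-1})/(k*q_0 + q_{-1}) with the largest k >= 1 whose denominator stays <= 21; these approach x as k grows, and every other convergent or intermediate fraction in range is farther away.
Largest k: floor((21 - q_{-1})/q_0) = floor((21 - 0)/1) = 21 (using the seeds p_{-1} = 1, q_{-1} = 0).
That gives (21*4 + 1)/(21*1 + 0) = 85/21.
Compare the errors: |x - 4/1| = |464*1 - 4*115|/(115*1) = 4/115, and |x - 85/21| = |464*21 - 85*115|/(115*21) = 31/2415.
Cross-multiplying, 31*115 = 3565 < 9660 = 4*2415, so 31/2415 is smaller: the intermediate fraction 85/21 is closer to x than 4/1.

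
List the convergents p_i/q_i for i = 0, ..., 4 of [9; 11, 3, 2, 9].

Using the convergent recurrence p_i = a_i*p_{i-1} + p_{i-2}, q_i = a_i*q_{i-1} + q_{i-2} with p_{-2}=0, p_{-1}=1, q_{-2}=1, q_{-1}=0:
  i=0: a_0=9, p_0 = 9*1 + 0 = 9, q_0 = 9*0 + 1 = 1.
  i=1: a_1=11, p_1 = 11*9 + 1 = 100, q_1 = 11*1 + 0 = 11.
  i=2: a_2=3, p_2 = 3*100 + 9 = 309, q_2 = 3*11 + 1 = 34.
  i=3: a_3=2, p_3 = 2*309 + 100 = 718, q_3 = 2*34 + 11 = 79.
  i=4: a_4=9, p_4 = 9*718 + 309 = 6771, q_4 = 9*79 + 34 = 745.

9/1, 100/11, 309/34, 718/79, 6771/745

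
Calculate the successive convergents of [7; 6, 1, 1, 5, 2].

Using the convergent recurrence p_i = a_i*p_{i-1} + p_{i-2}, q_i = a_i*q_{i-1} + q_{i-2} with p_{-2}=0, p_{-1}=1, q_{-2}=1, q_{-1}=0:
  i=0: a_0=7, p_0 = 7*1 + 0 = 7, q_0 = 7*0 + 1 = 1.
  i=1: a_1=6, p_1 = 6*7 + 1 = 43, q_1 = 6*1 + 0 = 6.
  i=2: a_2=1, p_2 = 1*43 + 7 = 50, q_2 = 1*6 + 1 = 7.
  i=3: a_3=1, p_3 = 1*50 + 43 = 93, q_3 = 1*7 + 6 = 13.
  i=4: a_4=5, p_4 = 5*93 + 50 = 515, q_4 = 5*13 + 7 = 72.
  i=5: a_5=2, p_5 = 2*515 + 93 = 1123, q_5 = 2*72 + 13 = 157.

7/1, 43/6, 50/7, 93/13, 515/72, 1123/157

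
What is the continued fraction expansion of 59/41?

Run the Euclidean algorithm on 59 and 41; the successive quotients are the partial quotients a_0, a_1, ... (each step inverts the fractional part left over by the previous one):
  59 = 1*41 + 18, so a_0 = 1.
  41 = 2*18 + 5, so a_1 = 2.
  18 = 3*5 + 3, so a_2 = 3.
  5 = 1*3 + 2, so a_3 = 1.
  3 = 1*2 + 1, so a_4 = 1.
  2 = 2*1 + 0, so a_5 = 2.
The remainder reaches 0 after 6 divisions, so the expansion has 6 partial quotients, read off in order.

[1; 2, 3, 1, 1, 2]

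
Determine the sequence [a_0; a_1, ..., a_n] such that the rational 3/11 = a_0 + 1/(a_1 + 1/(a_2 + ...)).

Run the Euclidean algorithm on 3 and 11; the successive quotients are the partial quotients a_0, a_1, ... (each step inverts the fractional part left over by the previous one):
  3 = 0*11 + 3, so a_0 = 0.
  11 = 3*3 + 2, so a_1 = 3.
  3 = 1*2 + 1, so a_2 = 1.
  2 = 2*1 + 0, so a_3 = 2.
The remainder reaches 0 after 4 divisions, so the expansion has 4 partial quotients, read off in order.

[0; 3, 1, 2]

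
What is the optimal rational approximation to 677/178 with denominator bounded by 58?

Expand x = 677/178 as a continued fraction with the Euclidean algorithm:
  677 = 3*178 + 143, so a_0 = 3.
  178 = 1*143 + 35, so a_1 = 1.
  143 = 4*35 + 3, so a_2 = 4.
  35 = 11*3 + 2, so a_3 = 11.
  3 = 1*2 + 1, so a_4 = 1.
  2 = 2*1 + 0, so a_5 = 2.
so x = [3; 1, 4, 11, 1, 2].
Convergents (p_i = a_i*p_{i-1} + p_{i-2}, q_i = a_i*q_{i-1} + q_{i-2} with p_{-2}=0, p_{-1}=1, q_{-2}=1, q_{-1}=0), until the denominator exceeds 58:
  i=0: a_0=3, p_0 = 3*1 + 0 = 3, q_0 = 3*0 + 1 = 1.
  i=1: a_1=1, p_1 = 1*3 + 1 = 4, q_1 = 1*1 + 0 = 1.
  i=2: a_2=4, p_2 = 4*4 + 3 = 19, q_2 = 4*1 + 1 = 5.
  i=3: a_3=11, p_3 = 11*19 + 4 = 213, q_3 = 11*5 + 1 = 56.
  i=4: a_4=1, p_4 = 1*213 + 19 = 232, q_4 = 1*56 + 5 = 61.
q_4 = 61 > 58, so the last convergent with denominator <= 58 is p_3/q_3 = 213/56.
The closest fraction with denominator <= 58 is either p_3/q_3 or the intermediate fraction (k*p_3 + p_2)/(k*q_3 + q_2) with the largest k >= 1 whose denominator stays <= 58; these approach x as k grows, and every other convergent or intermediate fraction in range is farther away.
Largest k: floor((58 - q_2)/q_3) = floor((58 - 5)/56) = 0.
Since k = 0, no intermediate fraction beyond p_3/q_3 has denominator <= 58, so the convergent 213/56 is the closest (its error is |677*56 - 213*178|/(178*56) = 2/9968).

213/56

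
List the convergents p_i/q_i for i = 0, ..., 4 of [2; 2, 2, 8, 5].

2/1, 5/2, 12/5, 101/42, 517/215

Using the convergent recurrence p_i = a_i*p_{i-1} + p_{i-2}, q_i = a_i*q_{i-1} + q_{i-2} with p_{-2}=0, p_{-1}=1, q_{-2}=1, q_{-1}=0:
  i=0: a_0=2, p_0 = 2*1 + 0 = 2, q_0 = 2*0 + 1 = 1.
  i=1: a_1=2, p_1 = 2*2 + 1 = 5, q_1 = 2*1 + 0 = 2.
  i=2: a_2=2, p_2 = 2*5 + 2 = 12, q_2 = 2*2 + 1 = 5.
  i=3: a_3=8, p_3 = 8*12 + 5 = 101, q_3 = 8*5 + 2 = 42.
  i=4: a_4=5, p_4 = 5*101 + 12 = 517, q_4 = 5*42 + 5 = 215.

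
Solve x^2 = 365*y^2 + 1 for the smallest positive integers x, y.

(x, y) = (23915529, 1251796)

First expand sqrt(365) as a continued fraction. With x_i = (sqrt(365) + m_i)/d_i and (m_0, d_0) = (0, 1): a_0 = floor(sqrt(365)) = 19, since 19^2 = 361 <= 365 < 400 = 20^2.
Iterate m_{i+1} = d_i*a_i - m_i, d_{i+1} = (365 - m_{i+1}^2)/d_i, a_{i+1} = floor((a_0 + m_{i+1})/d_{i+1}):
  m_1 = 1*19 - 0 = 19, d_1 = (365 - 19^2)/1 = 4/1 = 4, a_1 = floor((19 + 19)/4) = 9.
  m_2 = 4*9 - 19 = 17, d_2 = (365 - 17^2)/4 = 76/4 = 19, a_2 = floor((19 + 17)/19) = 1.
  m_3 = 19*1 - 17 = 2, d_3 = (365 - 2^2)/19 = 361/19 = 19, a_3 = floor((19 + 2)/19) = 1.
  m_4 = 19*1 - 2 = 17, d_4 = (365 - 17^2)/19 = 76/19 = 4, a_4 = floor((19 + 17)/4) = 9.
  m_5 = 4*9 - 17 = 19, d_5 = (365 - 19^2)/4 = 4/4 = 1, a_5 = floor((19 + 19)/1) = 38.
  m_6 = 1*38 - 19 = 19, d_6 = (365 - 19^2)/1 = 4/1 = 4: (m_6, d_6) = (m_1, d_1) = (19, 4), so from here the quotients repeat a_1, ..., a_5; the period length is 5.
So sqrt(365) = [19; (9, 1, 1, 9, 38)] with period length k = 5.
k is odd, so (p_{k-1}, q_{k-1}) only solves x^2 - 365y^2 = -1 and the fundamental solution of x^2 - 365y^2 = 1 is (p_{2k-1}, q_{2k-1}) = (p_9, q_9); compute convergents through index 9, running through the period twice.
Convergents (p_i = a_i*p_{i-1} + p_{i-2}, q_i = a_i*q_{i-1} + q_{i-2} with p_{-2}=0, p_{-1}=1, q_{-2}=1, q_{-1}=0):
  i=0: a_0=19, p_0 = 19*1 + 0 = 19, q_0 = 19*0 + 1 = 1.
  i=1: a_1=9, p_1 = 9*19 + 1 = 172, q_1 = 9*1 + 0 = 9.
  i=2: a_2=1, p_2 = 1*172 + 19 = 191, q_2 = 1*9 + 1 = 10.
  i=3: a_3=1, p_3 = 1*191 + 172 = 363, q_3 = 1*10 + 9 = 19.
  i=4: a_4=9, p_4 = 9*363 + 191 = 3458, q_4 = 9*19 + 10 = 181.
  i=5: a_5=38, p_5 = 38*3458 + 363 = 131767, q_5 = 38*181 + 19 = 6897.
  i=6: a_6=9, p_6 = 9*131767 + 3458 = 1189361, q_6 = 9*6897 + 181 = 62254.
  i=7: a_7=1, p_7 = 1*1189361 + 131767 = 1321128, q_7 = 1*62254 + 6897 = 69151.
  i=8: a_8=1, p_8 = 1*1321128 + 1189361 = 2510489, q_8 = 1*69151 + 62254 = 131405.
  i=9: a_9=9, p_9 = 9*2510489 + 1321128 = 23915529, q_9 = 9*131405 + 69151 = 1251796.
Indeed p_4^2 - 365*q_4^2 = 11957764 - 11957765 = -1, not +1.
Check: 23915529^2 - 365*1251796^2 = 571952527349841 - 571952527349840 = 1, so (x, y) = (23915529, 1251796) solves the equation, and by the theorem it is the least positive solution.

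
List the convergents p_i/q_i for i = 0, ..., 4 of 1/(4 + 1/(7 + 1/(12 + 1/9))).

Using the convergent recurrence p_i = a_i*p_{i-1} + p_{i-2}, q_i = a_i*q_{i-1} + q_{i-2} with p_{-2}=0, p_{-1}=1, q_{-2}=1, q_{-1}=0:
  i=0: a_0=0, p_0 = 0*1 + 0 = 0, q_0 = 0*0 + 1 = 1.
  i=1: a_1=4, p_1 = 4*0 + 1 = 1, q_1 = 4*1 + 0 = 4.
  i=2: a_2=7, p_2 = 7*1 + 0 = 7, q_2 = 7*4 + 1 = 29.
  i=3: a_3=12, p_3 = 12*7 + 1 = 85, q_3 = 12*29 + 4 = 352.
  i=4: a_4=9, p_4 = 9*85 + 7 = 772, q_4 = 9*352 + 29 = 3197.

0/1, 1/4, 7/29, 85/352, 772/3197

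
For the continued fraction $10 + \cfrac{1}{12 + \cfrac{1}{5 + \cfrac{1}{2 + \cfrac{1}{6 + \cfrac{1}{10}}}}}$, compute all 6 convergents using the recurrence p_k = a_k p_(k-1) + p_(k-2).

10/1, 121/12, 615/61, 1351/134, 8721/865, 88561/8784

Using the convergent recurrence p_i = a_i*p_{i-1} + p_{i-2}, q_i = a_i*q_{i-1} + q_{i-2} with p_{-2}=0, p_{-1}=1, q_{-2}=1, q_{-1}=0:
  i=0: a_0=10, p_0 = 10*1 + 0 = 10, q_0 = 10*0 + 1 = 1.
  i=1: a_1=12, p_1 = 12*10 + 1 = 121, q_1 = 12*1 + 0 = 12.
  i=2: a_2=5, p_2 = 5*121 + 10 = 615, q_2 = 5*12 + 1 = 61.
  i=3: a_3=2, p_3 = 2*615 + 121 = 1351, q_3 = 2*61 + 12 = 134.
  i=4: a_4=6, p_4 = 6*1351 + 615 = 8721, q_4 = 6*134 + 61 = 865.
  i=5: a_5=10, p_5 = 10*8721 + 1351 = 88561, q_5 = 10*865 + 134 = 8784.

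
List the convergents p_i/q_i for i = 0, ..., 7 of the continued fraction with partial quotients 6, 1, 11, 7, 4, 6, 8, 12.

6/1, 7/1, 83/12, 588/85, 2435/352, 15198/2197, 124019/17928, 1503426/217333

Using the convergent recurrence p_i = a_i*p_{i-1} + p_{i-2}, q_i = a_i*q_{i-1} + q_{i-2} with p_{-2}=0, p_{-1}=1, q_{-2}=1, q_{-1}=0:
  i=0: a_0=6, p_0 = 6*1 + 0 = 6, q_0 = 6*0 + 1 = 1.
  i=1: a_1=1, p_1 = 1*6 + 1 = 7, q_1 = 1*1 + 0 = 1.
  i=2: a_2=11, p_2 = 11*7 + 6 = 83, q_2 = 11*1 + 1 = 12.
  i=3: a_3=7, p_3 = 7*83 + 7 = 588, q_3 = 7*12 + 1 = 85.
  i=4: a_4=4, p_4 = 4*588 + 83 = 2435, q_4 = 4*85 + 12 = 352.
  i=5: a_5=6, p_5 = 6*2435 + 588 = 15198, q_5 = 6*352 + 85 = 2197.
  i=6: a_6=8, p_6 = 8*15198 + 2435 = 124019, q_6 = 8*2197 + 352 = 17928.
  i=7: a_7=12, p_7 = 12*124019 + 15198 = 1503426, q_7 = 12*17928 + 2197 = 217333.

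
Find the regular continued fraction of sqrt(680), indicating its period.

Write x_i = (sqrt(680) + m_i)/d_i with (m_0, d_0) = (0, 1). a_0 = floor(sqrt(680)) = 26, since 26^2 = 676 <= 680 < 729 = 27^2.
Iterate m_{i+1} = d_i*a_i - m_i, d_{i+1} = (680 - m_{i+1}^2)/d_i, a_{i+1} = floor((a_0 + m_{i+1})/d_{i+1}):
  m_1 = 1*26 - 0 = 26, d_1 = (680 - 26^2)/1 = 4/1 = 4, a_1 = floor((26 + 26)/4) = 13.
  m_2 = 4*13 - 26 = 26, d_2 = (680 - 26^2)/4 = 4/4 = 1, a_2 = floor((26 + 26)/1) = 52.
  m_3 = 1*52 - 26 = 26, d_3 = (680 - 26^2)/1 = 4/1 = 4: (m_3, d_3) = (m_1, d_1) = (26, 4), so from here the quotients repeat a_1, a_2; the period length is 2.
Hence the expansion of sqrt(680) is a_0 = 26 followed by the repeating block 13, 52 (period 2).

[26; (13, 52)]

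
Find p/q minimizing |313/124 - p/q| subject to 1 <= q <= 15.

38/15

Expand x = 313/124 as a continued fraction with the Euclidean algorithm:
  313 = 2*124 + 65, so a_0 = 2.
  124 = 1*65 + 59, so a_1 = 1.
  65 = 1*59 + 6, so a_2 = 1.
  59 = 9*6 + 5, so a_3 = 9.
  6 = 1*5 + 1, so a_4 = 1.
  5 = 5*1 + 0, so a_5 = 5.
so x = [2; 1, 1, 9, 1, 5].
Convergents (p_i = a_i*p_{i-1} + p_{i-2}, q_i = a_i*q_{i-1} + q_{i-2} with p_{-2}=0, p_{-1}=1, q_{-2}=1, q_{-1}=0), until the denominator exceeds 15:
  i=0: a_0=2, p_0 = 2*1 + 0 = 2, q_0 = 2*0 + 1 = 1.
  i=1: a_1=1, p_1 = 1*2 + 1 = 3, q_1 = 1*1 + 0 = 1.
  i=2: a_2=1, p_2 = 1*3 + 2 = 5, q_2 = 1*1 + 1 = 2.
  i=3: a_3=9, p_3 = 9*5 + 3 = 48, q_3 = 9*2 + 1 = 19.
q_3 = 19 > 15, so the last convergent with denominator <= 15 is p_2/q_2 = 5/2.
The closest fraction with denominator <= 15 is either p_2/q_2 or the intermediate fraction (k*p_2 + p_1)/(k*q_2 + q_1) with the largest k >= 1 whose denominator stays <= 15; these approach x as k grows, and every other convergent or intermediate fraction in range is farther away.
Largest k: floor((15 - q_1)/q_2) = floor((15 - 1)/2) = 7.
That gives (7*5 + 3)/(7*2 + 1) = 38/15.
Compare the errors: |x - 5/2| = |313*2 - 5*124|/(124*2) = 6/248, and |x - 38/15| = |313*15 - 38*124|/(124*15) = 17/1860.
Cross-multiplying, 17*248 = 4216 < 11160 = 6*1860, so 17/1860 is smaller: the intermediate fraction 38/15 is closer to x than 5/2.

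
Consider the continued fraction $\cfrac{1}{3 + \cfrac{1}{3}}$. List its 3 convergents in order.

Using the convergent recurrence p_i = a_i*p_{i-1} + p_{i-2}, q_i = a_i*q_{i-1} + q_{i-2} with p_{-2}=0, p_{-1}=1, q_{-2}=1, q_{-1}=0:
  i=0: a_0=0, p_0 = 0*1 + 0 = 0, q_0 = 0*0 + 1 = 1.
  i=1: a_1=3, p_1 = 3*0 + 1 = 1, q_1 = 3*1 + 0 = 3.
  i=2: a_2=3, p_2 = 3*1 + 0 = 3, q_2 = 3*3 + 1 = 10.

0/1, 1/3, 3/10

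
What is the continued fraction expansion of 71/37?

[1; 1, 11, 3]

Run the Euclidean algorithm on 71 and 37; the successive quotients are the partial quotients a_0, a_1, ... (each step inverts the fractional part left over by the previous one):
  71 = 1*37 + 34, so a_0 = 1.
  37 = 1*34 + 3, so a_1 = 1.
  34 = 11*3 + 1, so a_2 = 11.
  3 = 3*1 + 0, so a_3 = 3.
The remainder reaches 0 after 4 divisions, so the expansion has 4 partial quotients, read off in order.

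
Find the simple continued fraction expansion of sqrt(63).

[7; (1, 14)]

Write x_i = (sqrt(63) + m_i)/d_i with (m_0, d_0) = (0, 1). a_0 = floor(sqrt(63)) = 7, since 7^2 = 49 <= 63 < 64 = 8^2.
Iterate m_{i+1} = d_i*a_i - m_i, d_{i+1} = (63 - m_{i+1}^2)/d_i, a_{i+1} = floor((a_0 + m_{i+1})/d_{i+1}):
  m_1 = 1*7 - 0 = 7, d_1 = (63 - 7^2)/1 = 14/1 = 14, a_1 = floor((7 + 7)/14) = 1.
  m_2 = 14*1 - 7 = 7, d_2 = (63 - 7^2)/14 = 14/14 = 1, a_2 = floor((7 + 7)/1) = 14.
  m_3 = 1*14 - 7 = 7, d_3 = (63 - 7^2)/1 = 14/1 = 14: (m_3, d_3) = (m_1, d_1) = (7, 14), so from here the quotients repeat a_1, a_2; the period length is 2.
Hence the expansion of sqrt(63) is a_0 = 7 followed by the repeating block 1, 14 (period 2).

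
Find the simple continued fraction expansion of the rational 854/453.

[1; 1, 7, 1, 2, 2, 7]

Run the Euclidean algorithm on 854 and 453; the successive quotients are the partial quotients a_0, a_1, ... (each step inverts the fractional part left over by the previous one):
  854 = 1*453 + 401, so a_0 = 1.
  453 = 1*401 + 52, so a_1 = 1.
  401 = 7*52 + 37, so a_2 = 7.
  52 = 1*37 + 15, so a_3 = 1.
  37 = 2*15 + 7, so a_4 = 2.
  15 = 2*7 + 1, so a_5 = 2.
  7 = 7*1 + 0, so a_6 = 7.
The remainder reaches 0 after 7 divisions, so the expansion has 7 partial quotients, read off in order.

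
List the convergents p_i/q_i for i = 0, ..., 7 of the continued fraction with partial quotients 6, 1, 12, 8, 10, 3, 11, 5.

6/1, 7/1, 90/13, 727/105, 7360/1063, 22807/3294, 258237/37297, 1313992/189779

Using the convergent recurrence p_i = a_i*p_{i-1} + p_{i-2}, q_i = a_i*q_{i-1} + q_{i-2} with p_{-2}=0, p_{-1}=1, q_{-2}=1, q_{-1}=0:
  i=0: a_0=6, p_0 = 6*1 + 0 = 6, q_0 = 6*0 + 1 = 1.
  i=1: a_1=1, p_1 = 1*6 + 1 = 7, q_1 = 1*1 + 0 = 1.
  i=2: a_2=12, p_2 = 12*7 + 6 = 90, q_2 = 12*1 + 1 = 13.
  i=3: a_3=8, p_3 = 8*90 + 7 = 727, q_3 = 8*13 + 1 = 105.
  i=4: a_4=10, p_4 = 10*727 + 90 = 7360, q_4 = 10*105 + 13 = 1063.
  i=5: a_5=3, p_5 = 3*7360 + 727 = 22807, q_5 = 3*1063 + 105 = 3294.
  i=6: a_6=11, p_6 = 11*22807 + 7360 = 258237, q_6 = 11*3294 + 1063 = 37297.
  i=7: a_7=5, p_7 = 5*258237 + 22807 = 1313992, q_7 = 5*37297 + 3294 = 189779.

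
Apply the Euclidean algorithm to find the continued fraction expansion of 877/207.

Run the Euclidean algorithm on 877 and 207; the successive quotients are the partial quotients a_0, a_1, ... (each step inverts the fractional part left over by the previous one):
  877 = 4*207 + 49, so a_0 = 4.
  207 = 4*49 + 11, so a_1 = 4.
  49 = 4*11 + 5, so a_2 = 4.
  11 = 2*5 + 1, so a_3 = 2.
  5 = 5*1 + 0, so a_4 = 5.
The remainder reaches 0 after 5 divisions, so the expansion has 5 partial quotients, read off in order.

[4; 4, 4, 2, 5]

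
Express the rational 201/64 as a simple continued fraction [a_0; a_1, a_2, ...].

Run the Euclidean algorithm on 201 and 64; the successive quotients are the partial quotients a_0, a_1, ... (each step inverts the fractional part left over by the previous one):
  201 = 3*64 + 9, so a_0 = 3.
  64 = 7*9 + 1, so a_1 = 7.
  9 = 9*1 + 0, so a_2 = 9.
The remainder reaches 0 after 3 divisions, so the expansion has 3 partial quotients, read off in order.

[3; 7, 9]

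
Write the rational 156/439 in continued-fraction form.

Run the Euclidean algorithm on 156 and 439; the successive quotients are the partial quotients a_0, a_1, ... (each step inverts the fractional part left over by the previous one):
  156 = 0*439 + 156, so a_0 = 0.
  439 = 2*156 + 127, so a_1 = 2.
  156 = 1*127 + 29, so a_2 = 1.
  127 = 4*29 + 11, so a_3 = 4.
  29 = 2*11 + 7, so a_4 = 2.
  11 = 1*7 + 4, so a_5 = 1.
  7 = 1*4 + 3, so a_6 = 1.
  4 = 1*3 + 1, so a_7 = 1.
  3 = 3*1 + 0, so a_8 = 3.
The remainder reaches 0 after 9 divisions, so the expansion has 9 partial quotients, read off in order.

[0; 2, 1, 4, 2, 1, 1, 1, 3]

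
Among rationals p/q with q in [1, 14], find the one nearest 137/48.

Expand x = 137/48 as a continued fraction with the Euclidean algorithm:
  137 = 2*48 + 41, so a_0 = 2.
  48 = 1*41 + 7, so a_1 = 1.
  41 = 5*7 + 6, so a_2 = 5.
  7 = 1*6 + 1, so a_3 = 1.
  6 = 6*1 + 0, so a_4 = 6.
so x = [2; 1, 5, 1, 6].
Convergents (p_i = a_i*p_{i-1} + p_{i-2}, q_i = a_i*q_{i-1} + q_{i-2} with p_{-2}=0, p_{-1}=1, q_{-2}=1, q_{-1}=0), until the denominator exceeds 14:
  i=0: a_0=2, p_0 = 2*1 + 0 = 2, q_0 = 2*0 + 1 = 1.
  i=1: a_1=1, p_1 = 1*2 + 1 = 3, q_1 = 1*1 + 0 = 1.
  i=2: a_2=5, p_2 = 5*3 + 2 = 17, q_2 = 5*1 + 1 = 6.
  i=3: a_3=1, p_3 = 1*17 + 3 = 20, q_3 = 1*6 + 1 = 7.
  i=4: a_4=6, p_4 = 6*20 + 17 = 137, q_4 = 6*7 + 6 = 48.
q_4 = 48 > 14, so the last convergent with denominator <= 14 is p_3/q_3 = 20/7.
The closest fraction with denominator <= 14 is either p_3/q_3 or the intermediate fraction (k*p_3 + p_2)/(k*q_3 + q_2) with the largest k >= 1 whose denominator stays <= 14; these approach x as k grows, and every other convergent or intermediate fraction in range is farther away.
Largest k: floor((14 - q_2)/q_3) = floor((14 - 6)/7) = 1.
That gives (1*20 + 17)/(1*7 + 6) = 37/13.
Compare the errors: |x - 20/7| = |137*7 - 20*48|/(48*7) = 1/336, and |x - 37/13| = |137*13 - 37*48|/(48*13) = 5/624.
Cross-multiplying, 1*624 = 624 < 1680 = 5*336, so 1/336 is smaller: the convergent 20/7 is closer to x than 37/13.

20/7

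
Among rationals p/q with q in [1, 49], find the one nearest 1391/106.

Expand x = 1391/106 as a continued fraction with the Euclidean algorithm:
  1391 = 13*106 + 13, so a_0 = 13.
  106 = 8*13 + 2, so a_1 = 8.
  13 = 6*2 + 1, so a_2 = 6.
  2 = 2*1 + 0, so a_3 = 2.
so x = [13; 8, 6, 2].
Convergents (p_i = a_i*p_{i-1} + p_{i-2}, q_i = a_i*q_{i-1} + q_{i-2} with p_{-2}=0, p_{-1}=1, q_{-2}=1, q_{-1}=0), until the denominator exceeds 49:
  i=0: a_0=13, p_0 = 13*1 + 0 = 13, q_0 = 13*0 + 1 = 1.
  i=1: a_1=8, p_1 = 8*13 + 1 = 105, q_1 = 8*1 + 0 = 8.
  i=2: a_2=6, p_2 = 6*105 + 13 = 643, q_2 = 6*8 + 1 = 49.
  i=3: a_3=2, p_3 = 2*643 + 105 = 1391, q_3 = 2*49 + 8 = 106.
q_3 = 106 > 49, so the last convergent with denominator <= 49 is p_2/q_2 = 643/49.
The closest fraction with denominator <= 49 is either p_2/q_2 or the intermediate fraction (k*p_2 + p_1)/(k*q_2 + q_1) with the largest k >= 1 whose denominator stays <= 49; these approach x as k grows, and every other convergent or intermediate fraction in range is farther away.
Largest k: floor((49 - q_1)/q_2) = floor((49 - 8)/49) = 0.
Since k = 0, no intermediate fraction beyond p_2/q_2 has denominator <= 49, so the convergent 643/49 is the closest (its error is |1391*49 - 643*106|/(106*49) = 1/5194).

643/49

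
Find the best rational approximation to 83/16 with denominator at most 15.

Expand x = 83/16 as a continued fraction with the Euclidean algorithm:
  83 = 5*16 + 3, so a_0 = 5.
  16 = 5*3 + 1, so a_1 = 5.
  3 = 3*1 + 0, so a_2 = 3.
so x = [5; 5, 3].
Convergents (p_i = a_i*p_{i-1} + p_{i-2}, q_i = a_i*q_{i-1} + q_{i-2} with p_{-2}=0, p_{-1}=1, q_{-2}=1, q_{-1}=0), until the denominator exceeds 15:
  i=0: a_0=5, p_0 = 5*1 + 0 = 5, q_0 = 5*0 + 1 = 1.
  i=1: a_1=5, p_1 = 5*5 + 1 = 26, q_1 = 5*1 + 0 = 5.
  i=2: a_2=3, p_2 = 3*26 + 5 = 83, q_2 = 3*5 + 1 = 16.
q_2 = 16 > 15, so the last convergent with denominator <= 15 is p_1/q_1 = 26/5.
The closest fraction with denominator <= 15 is either p_1/q_1 or the intermediate fraction (k*p_1 + p_0)/(k*q_1 + q_0) with the largest k >= 1 whose denominator stays <= 15; these approach x as k grows, and every other convergent or intermediate fraction in range is farther away.
Largest k: floor((15 - q_0)/q_1) = floor((15 - 1)/5) = 2.
That gives (2*26 + 5)/(2*5 + 1) = 57/11.
Compare the errors: |x - 26/5| = |83*5 - 26*16|/(16*5) = 1/80, and |x - 57/11| = |83*11 - 57*16|/(16*11) = 1/176.
Cross-multiplying, 1*80 = 80 < 176 = 1*176, so 1/176 is smaller: the intermediate fraction 57/11 is closer to x than 26/5.

57/11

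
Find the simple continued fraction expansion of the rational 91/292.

[0; 3, 4, 1, 3, 1, 3]

Run the Euclidean algorithm on 91 and 292; the successive quotients are the partial quotients a_0, a_1, ... (each step inverts the fractional part left over by the previous one):
  91 = 0*292 + 91, so a_0 = 0.
  292 = 3*91 + 19, so a_1 = 3.
  91 = 4*19 + 15, so a_2 = 4.
  19 = 1*15 + 4, so a_3 = 1.
  15 = 3*4 + 3, so a_4 = 3.
  4 = 1*3 + 1, so a_5 = 1.
  3 = 3*1 + 0, so a_6 = 3.
The remainder reaches 0 after 7 divisions, so the expansion has 7 partial quotients, read off in order.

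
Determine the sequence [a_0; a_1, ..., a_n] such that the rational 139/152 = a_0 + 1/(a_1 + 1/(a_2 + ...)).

[0; 1, 10, 1, 2, 4]

Run the Euclidean algorithm on 139 and 152; the successive quotients are the partial quotients a_0, a_1, ... (each step inverts the fractional part left over by the previous one):
  139 = 0*152 + 139, so a_0 = 0.
  152 = 1*139 + 13, so a_1 = 1.
  139 = 10*13 + 9, so a_2 = 10.
  13 = 1*9 + 4, so a_3 = 1.
  9 = 2*4 + 1, so a_4 = 2.
  4 = 4*1 + 0, so a_5 = 4.
The remainder reaches 0 after 6 divisions, so the expansion has 6 partial quotients, read off in order.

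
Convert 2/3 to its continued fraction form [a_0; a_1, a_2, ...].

[0; 1, 2]

Run the Euclidean algorithm on 2 and 3; the successive quotients are the partial quotients a_0, a_1, ... (each step inverts the fractional part left over by the previous one):
  2 = 0*3 + 2, so a_0 = 0.
  3 = 1*2 + 1, so a_1 = 1.
  2 = 2*1 + 0, so a_2 = 2.
The remainder reaches 0 after 3 divisions, so the expansion has 3 partial quotients, read off in order.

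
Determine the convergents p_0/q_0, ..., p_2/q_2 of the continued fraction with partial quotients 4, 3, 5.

4/1, 13/3, 69/16

Using the convergent recurrence p_i = a_i*p_{i-1} + p_{i-2}, q_i = a_i*q_{i-1} + q_{i-2} with p_{-2}=0, p_{-1}=1, q_{-2}=1, q_{-1}=0:
  i=0: a_0=4, p_0 = 4*1 + 0 = 4, q_0 = 4*0 + 1 = 1.
  i=1: a_1=3, p_1 = 3*4 + 1 = 13, q_1 = 3*1 + 0 = 3.
  i=2: a_2=5, p_2 = 5*13 + 4 = 69, q_2 = 5*3 + 1 = 16.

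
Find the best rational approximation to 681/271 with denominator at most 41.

98/39

Expand x = 681/271 as a continued fraction with the Euclidean algorithm:
  681 = 2*271 + 139, so a_0 = 2.
  271 = 1*139 + 132, so a_1 = 1.
  139 = 1*132 + 7, so a_2 = 1.
  132 = 18*7 + 6, so a_3 = 18.
  7 = 1*6 + 1, so a_4 = 1.
  6 = 6*1 + 0, so a_5 = 6.
so x = [2; 1, 1, 18, 1, 6].
Convergents (p_i = a_i*p_{i-1} + p_{i-2}, q_i = a_i*q_{i-1} + q_{i-2} with p_{-2}=0, p_{-1}=1, q_{-2}=1, q_{-1}=0), until the denominator exceeds 41:
  i=0: a_0=2, p_0 = 2*1 + 0 = 2, q_0 = 2*0 + 1 = 1.
  i=1: a_1=1, p_1 = 1*2 + 1 = 3, q_1 = 1*1 + 0 = 1.
  i=2: a_2=1, p_2 = 1*3 + 2 = 5, q_2 = 1*1 + 1 = 2.
  i=3: a_3=18, p_3 = 18*5 + 3 = 93, q_3 = 18*2 + 1 = 37.
  i=4: a_4=1, p_4 = 1*93 + 5 = 98, q_4 = 1*37 + 2 = 39.
  i=5: a_5=6, p_5 = 6*98 + 93 = 681, q_5 = 6*39 + 37 = 271.
q_5 = 271 > 41, so the last convergent with denominator <= 41 is p_4/q_4 = 98/39.
The closest fraction with denominator <= 41 is either p_4/q_4 or the intermediate fraction (k*p_4 + p_3)/(k*q_4 + q_3) with the largest k >= 1 whose denominator stays <= 41; these approach x as k grows, and every other convergent or intermediate fraction in range is farther away.
Largest k: floor((41 - q_3)/q_4) = floor((41 - 37)/39) = 0.
Since k = 0, no intermediate fraction beyond p_4/q_4 has denominator <= 41, so the convergent 98/39 is the closest (its error is |681*39 - 98*271|/(271*39) = 1/10569).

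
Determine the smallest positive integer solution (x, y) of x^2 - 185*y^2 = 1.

First expand sqrt(185) as a continued fraction. With x_i = (sqrt(185) + m_i)/d_i and (m_0, d_0) = (0, 1): a_0 = floor(sqrt(185)) = 13, since 13^2 = 169 <= 185 < 196 = 14^2.
Iterate m_{i+1} = d_i*a_i - m_i, d_{i+1} = (185 - m_{i+1}^2)/d_i, a_{i+1} = floor((a_0 + m_{i+1})/d_{i+1}):
  m_1 = 1*13 - 0 = 13, d_1 = (185 - 13^2)/1 = 16/1 = 16, a_1 = floor((13 + 13)/16) = 1.
  m_2 = 16*1 - 13 = 3, d_2 = (185 - 3^2)/16 = 176/16 = 11, a_2 = floor((13 + 3)/11) = 1.
  m_3 = 11*1 - 3 = 8, d_3 = (185 - 8^2)/11 = 121/11 = 11, a_3 = floor((13 + 8)/11) = 1.
  m_4 = 11*1 - 8 = 3, d_4 = (185 - 3^2)/11 = 176/11 = 16, a_4 = floor((13 + 3)/16) = 1.
  m_5 = 16*1 - 3 = 13, d_5 = (185 - 13^2)/16 = 16/16 = 1, a_5 = floor((13 + 13)/1) = 26.
  m_6 = 1*26 - 13 = 13, d_6 = (185 - 13^2)/1 = 16/1 = 16: (m_6, d_6) = (m_1, d_1) = (13, 16), so from here the quotients repeat a_1, ..., a_5; the period length is 5.
So sqrt(185) = [13; (1, 1, 1, 1, 26)] with period length k = 5.
k is odd, so (p_{k-1}, q_{k-1}) only solves x^2 - 185y^2 = -1 and the fundamental solution of x^2 - 185y^2 = 1 is (p_{2k-1}, q_{2k-1}) = (p_9, q_9); compute convergents through index 9, running through the period twice.
Convergents (p_i = a_i*p_{i-1} + p_{i-2}, q_i = a_i*q_{i-1} + q_{i-2} with p_{-2}=0, p_{-1}=1, q_{-2}=1, q_{-1}=0):
  i=0: a_0=13, p_0 = 13*1 + 0 = 13, q_0 = 13*0 + 1 = 1.
  i=1: a_1=1, p_1 = 1*13 + 1 = 14, q_1 = 1*1 + 0 = 1.
  i=2: a_2=1, p_2 = 1*14 + 13 = 27, q_2 = 1*1 + 1 = 2.
  i=3: a_3=1, p_3 = 1*27 + 14 = 41, q_3 = 1*2 + 1 = 3.
  i=4: a_4=1, p_4 = 1*41 + 27 = 68, q_4 = 1*3 + 2 = 5.
  i=5: a_5=26, p_5 = 26*68 + 41 = 1809, q_5 = 26*5 + 3 = 133.
  i=6: a_6=1, p_6 = 1*1809 + 68 = 1877, q_6 = 1*133 + 5 = 138.
  i=7: a_7=1, p_7 = 1*1877 + 1809 = 3686, q_7 = 1*138 + 133 = 271.
  i=8: a_8=1, p_8 = 1*3686 + 1877 = 5563, q_8 = 1*271 + 138 = 409.
  i=9: a_9=1, p_9 = 1*5563 + 3686 = 9249, q_9 = 1*409 + 271 = 680.
Indeed p_4^2 - 185*q_4^2 = 4624 - 4625 = -1, not +1.
Check: 9249^2 - 185*680^2 = 85544001 - 85544000 = 1, so (x, y) = (9249, 680) solves the equation, and by the theorem it is the least positive solution.

(x, y) = (9249, 680)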